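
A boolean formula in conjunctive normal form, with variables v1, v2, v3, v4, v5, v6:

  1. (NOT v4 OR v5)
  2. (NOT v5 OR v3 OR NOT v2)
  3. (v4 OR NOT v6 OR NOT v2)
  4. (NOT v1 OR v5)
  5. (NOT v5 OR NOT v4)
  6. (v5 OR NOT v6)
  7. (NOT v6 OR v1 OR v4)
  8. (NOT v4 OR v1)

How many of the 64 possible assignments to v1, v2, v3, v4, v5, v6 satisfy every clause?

Split on v4, then v5.
  v4=1, v5=1: a clause becomes empty — 0.
  v4=1, v5=0: a clause becomes empty — 0.
  v4=0, v5=1: 8 of the 16 assignments to (v1,v2,v3,v6) work.
  v4=0, v5=0: remaining (v1,v2,v3,v6) ∈ {(0,0,0,0); (0,0,1,0); (0,1,0,0); (0,1,1,0)} — 4.
Total: 0 + 0 + 8 + 4 = 12.

12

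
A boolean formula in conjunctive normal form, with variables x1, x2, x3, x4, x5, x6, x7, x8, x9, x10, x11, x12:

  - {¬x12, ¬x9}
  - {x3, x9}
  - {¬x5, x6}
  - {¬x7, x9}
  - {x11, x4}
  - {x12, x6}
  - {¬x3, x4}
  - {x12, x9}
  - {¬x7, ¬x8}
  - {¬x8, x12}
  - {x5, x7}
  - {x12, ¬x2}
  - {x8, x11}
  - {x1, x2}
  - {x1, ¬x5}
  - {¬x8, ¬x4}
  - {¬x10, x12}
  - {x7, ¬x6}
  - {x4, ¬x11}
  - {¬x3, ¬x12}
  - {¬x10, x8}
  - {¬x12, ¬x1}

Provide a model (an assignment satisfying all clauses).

x1 = True, x2 = False, x3 = True, x4 = True, x5 = False, x6 = True, x7 = True, x8 = False, x9 = True, x10 = False, x11 = True, x12 = False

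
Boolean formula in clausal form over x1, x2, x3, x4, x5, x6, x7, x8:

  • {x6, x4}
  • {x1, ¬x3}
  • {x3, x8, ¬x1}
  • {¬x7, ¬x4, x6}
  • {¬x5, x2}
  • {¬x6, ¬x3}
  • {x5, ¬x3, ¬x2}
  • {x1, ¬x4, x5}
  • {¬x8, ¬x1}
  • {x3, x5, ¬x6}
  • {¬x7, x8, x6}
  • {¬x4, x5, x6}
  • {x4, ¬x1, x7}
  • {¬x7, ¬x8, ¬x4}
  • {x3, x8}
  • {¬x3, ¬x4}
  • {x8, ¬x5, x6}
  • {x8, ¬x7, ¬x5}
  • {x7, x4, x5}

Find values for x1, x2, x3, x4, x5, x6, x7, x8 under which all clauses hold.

x1 = 0, x2 = 1, x3 = 0, x4 = 1, x5 = 1, x6 = 0, x7 = 0, x8 = 1

Set x1 = False and propagate.
  then x3 is forced to False.
  then x8 is forced to True.
The remaining clauses are satisfied by x2 = True, x4 = True, x5 = True, x6 = False, x7 = False.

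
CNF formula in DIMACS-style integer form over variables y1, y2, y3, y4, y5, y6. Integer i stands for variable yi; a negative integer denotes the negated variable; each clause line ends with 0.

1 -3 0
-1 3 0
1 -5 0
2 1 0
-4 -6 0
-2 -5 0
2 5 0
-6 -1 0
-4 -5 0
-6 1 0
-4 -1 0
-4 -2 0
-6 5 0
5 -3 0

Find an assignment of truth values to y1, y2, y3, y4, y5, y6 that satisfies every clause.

y1=F, y2=T, y3=F, y4=F, y5=F, y6=F

Check each clause:
  1. (y1 || !y3) — !y3 is true.
  2. (!y1 || y3) — !y1 is true.
  3. (y1 || !y5) — !y5 is true.
  4. (y1 || y2) — y2 is true.
  5. (!y6 || !y4) — !y6 is true.
  6. (!y2 || !y5) — !y5 is true.
  7. (y2 || y5) — y2 is true.
  8. (!y1 || !y6) — !y6 is true.
  9. (!y4 || !y5) — !y5 is true.
  10. (y1 || !y6) — !y6 is true.
  11. (!y1 || !y4) — !y4 is true.
  12. (!y2 || !y4) — !y4 is true.
  13. (y5 || !y6) — !y6 is true.
  14. (!y3 || y5) — !y3 is true.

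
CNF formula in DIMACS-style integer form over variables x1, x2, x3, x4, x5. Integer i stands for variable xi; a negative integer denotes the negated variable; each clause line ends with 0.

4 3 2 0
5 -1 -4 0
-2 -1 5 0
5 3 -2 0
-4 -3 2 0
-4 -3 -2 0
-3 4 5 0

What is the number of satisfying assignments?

11

Split on x2, then x3.
  x2=1, x3=1: remaining (x1,x4,x5) ∈ {(0,0,1); (1,0,1)} — 2.
  x2=1, x3=0: remaining (x1,x4,x5) ∈ {(0,0,1); (0,1,1); (1,0,1); (1,1,1)} — 4.
  x2=0, x3=1: remaining (x1,x4,x5) ∈ {(0,0,1); (1,0,1)} — 2.
  x2=0, x3=0: remaining (x1,x4,x5) ∈ {(0,1,0); (0,1,1); (1,1,1)} — 3.
Total: 2 + 4 + 2 + 3 = 11.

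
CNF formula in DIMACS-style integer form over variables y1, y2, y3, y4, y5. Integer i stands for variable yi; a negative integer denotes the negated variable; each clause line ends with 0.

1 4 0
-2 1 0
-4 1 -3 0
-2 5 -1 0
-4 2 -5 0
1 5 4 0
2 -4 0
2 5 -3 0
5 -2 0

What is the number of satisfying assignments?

7

Case analysis on y2 and y1:
  y2=T, y1=T: remaining (y3,y4,y5) ∈ {(F,F,T); (F,T,T); (T,F,T); (T,T,T)} — 4.
  y2=T, y1=F: a clause becomes empty — 0.
  y2=F, y1=T: remaining (y3,y4,y5) ∈ {(F,F,F); (F,F,T); (T,F,T)} — 3.
  y2=F, y1=F: a clause becomes empty — 0.
Total: 4 + 0 + 3 + 0 = 7.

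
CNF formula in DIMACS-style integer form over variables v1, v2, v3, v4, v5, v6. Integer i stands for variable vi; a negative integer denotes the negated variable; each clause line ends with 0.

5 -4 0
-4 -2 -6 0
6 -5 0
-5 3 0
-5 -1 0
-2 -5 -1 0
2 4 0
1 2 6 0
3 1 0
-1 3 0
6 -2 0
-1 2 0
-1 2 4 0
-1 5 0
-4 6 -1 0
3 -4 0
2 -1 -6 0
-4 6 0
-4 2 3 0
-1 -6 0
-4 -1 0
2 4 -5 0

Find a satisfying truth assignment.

v1 = False, v2 = False, v3 = True, v4 = True, v5 = True, v6 = True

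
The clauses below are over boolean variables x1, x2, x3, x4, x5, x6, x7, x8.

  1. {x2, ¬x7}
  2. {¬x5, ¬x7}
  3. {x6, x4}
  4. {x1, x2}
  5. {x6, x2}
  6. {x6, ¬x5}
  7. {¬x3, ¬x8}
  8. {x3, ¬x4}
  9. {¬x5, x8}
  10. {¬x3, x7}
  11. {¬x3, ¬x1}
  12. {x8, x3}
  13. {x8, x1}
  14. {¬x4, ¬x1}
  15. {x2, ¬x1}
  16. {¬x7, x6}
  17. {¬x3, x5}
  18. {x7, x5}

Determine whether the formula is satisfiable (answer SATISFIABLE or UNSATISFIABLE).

Pure literal: x2 appears only positively; assign x2 = True.
x6 occurs only positively in the remaining clauses — set x6 = True.
Branch on x1: take x1 = True.
  then x3 is forced to False.
  then x4 is forced to False.
  then x8 is forced to True.
Set x5 = True and propagate.
  then x7 is forced to False.
So x1 = T, x2 = T, x3 = F, x4 = F, x5 = T, x6 = T, x7 = F, x8 = T is a satisfying assignment.

SATISFIABLE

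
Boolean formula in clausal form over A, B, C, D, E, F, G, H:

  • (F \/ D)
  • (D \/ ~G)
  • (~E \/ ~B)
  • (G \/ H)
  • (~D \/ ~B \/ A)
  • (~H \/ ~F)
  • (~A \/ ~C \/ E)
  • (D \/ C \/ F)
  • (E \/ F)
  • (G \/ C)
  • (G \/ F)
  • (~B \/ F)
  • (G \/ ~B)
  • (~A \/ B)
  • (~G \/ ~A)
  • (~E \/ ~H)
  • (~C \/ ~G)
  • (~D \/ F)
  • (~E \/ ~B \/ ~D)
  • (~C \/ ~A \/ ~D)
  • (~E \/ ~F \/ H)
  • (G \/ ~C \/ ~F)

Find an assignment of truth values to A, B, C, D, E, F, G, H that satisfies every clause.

A=False, B=False, C=False, D=True, E=False, F=True, G=True, H=False

Check each clause:
  1. (F \/ D) — D is true.
  2. (~G \/ D) — D is true.
  3. (~B \/ ~E) — ~E is true.
  4. (G \/ H) — G is true.
  5. (A \/ ~D \/ ~B) — ~B is true.
  6. (~F \/ ~H) — ~H is true.
  7. (~A \/ E \/ ~C) — ~C is true.
  8. (F \/ D \/ C) — D is true.
  9. (E \/ F) — F is true.
  10. (G \/ C) — G is true.
  11. (G \/ F) — F is true.
  12. (F \/ ~B) — F is true.
  13. (~B \/ G) — ~B is true.
  14. (B \/ ~A) — ~A is true.
  15. (~A \/ ~G) — ~A is true.
  16. (~E \/ ~H) — ~H is true.
  17. (~C \/ ~G) — ~C is true.
  18. (F \/ ~D) — F is true.
  19. (~B \/ ~E \/ ~D) — ~E is true.
  20. (~A \/ ~C \/ ~D) — ~C is true.
  21. (~E \/ H \/ ~F) — ~E is true.
  22. (~C \/ G \/ ~F) — ~C is true.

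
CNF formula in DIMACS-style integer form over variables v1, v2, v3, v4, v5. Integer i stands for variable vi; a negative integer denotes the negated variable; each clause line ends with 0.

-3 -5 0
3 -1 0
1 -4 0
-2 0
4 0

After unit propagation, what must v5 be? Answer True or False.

Unit clause (¬v2) sets v2 = False.
(v4) is a unit clause: v4 = True.
In (¬v4 ∨ v1), ¬v4 is now false; v1 must hold, so v1 = True.
(v3 ∨ ¬v1) with v1 = True leaves only v3, so v3 = True.
(¬v5 ∨ ¬v3): since v3 = True, the clause reduces to (¬v5). v5 = False.

False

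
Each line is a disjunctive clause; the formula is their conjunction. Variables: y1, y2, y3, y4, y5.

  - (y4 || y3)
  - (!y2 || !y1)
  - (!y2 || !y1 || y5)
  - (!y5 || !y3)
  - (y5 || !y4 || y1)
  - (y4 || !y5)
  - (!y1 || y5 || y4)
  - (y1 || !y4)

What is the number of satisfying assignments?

Satisfying assignments:
  y1=F y2=F y3=T y4=F y5=F
  y1=F y2=T y3=T y4=F y5=F
  y1=T y2=F y3=F y4=T y5=F
  y1=T y2=F y3=F y4=T y5=T
  y1=T y2=F y3=T y4=T y5=F
That's 5 in total.

5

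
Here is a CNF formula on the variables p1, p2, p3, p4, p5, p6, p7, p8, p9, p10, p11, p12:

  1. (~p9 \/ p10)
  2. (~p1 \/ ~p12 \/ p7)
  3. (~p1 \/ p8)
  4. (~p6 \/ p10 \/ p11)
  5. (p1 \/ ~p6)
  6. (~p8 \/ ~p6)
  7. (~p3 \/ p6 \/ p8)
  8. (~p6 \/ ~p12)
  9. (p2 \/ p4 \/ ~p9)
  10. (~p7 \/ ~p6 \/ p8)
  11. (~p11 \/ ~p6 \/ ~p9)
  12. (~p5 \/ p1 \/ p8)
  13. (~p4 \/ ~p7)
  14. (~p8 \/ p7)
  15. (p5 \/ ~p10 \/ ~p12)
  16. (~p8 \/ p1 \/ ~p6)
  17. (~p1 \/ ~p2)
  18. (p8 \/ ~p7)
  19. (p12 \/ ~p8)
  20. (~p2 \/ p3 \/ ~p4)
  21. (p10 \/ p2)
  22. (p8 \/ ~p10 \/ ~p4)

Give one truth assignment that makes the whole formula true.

Pure literal: p9 appears only negated; assign p9 = False.
Branch on p1: take p1 = False.
  then p6 is forced to False.
Try p2 = True.
For the remaining variables, p3 = False, p4 = False, p5 = True, p7 = True, p8 = True, p10 = False, p11 = False, p12 = True works.
Every clause has at least one true literal under this assignment.
Check each clause:
  1. (p10 \/ ~p9) — ~p9 is true.
  2. (~p1 \/ p7 \/ ~p12) — ~p1 is true.
  3. (~p1 \/ p8) — p8 is true.
  4. (p10 \/ ~p6 \/ p11) — ~p6 is true.
  5. (~p6 \/ p1) — ~p6 is true.
  6. (~p8 \/ ~p6) — ~p6 is true.
  7. (p8 \/ ~p3 \/ p6) — p8 is true.
  8. (~p6 \/ ~p12) — ~p6 is true.
  9. (p4 \/ ~p9 \/ p2) — p2 is true.
  10. (~p7 \/ p8 \/ ~p6) — p8 is true.
  11. (~p6 \/ ~p11 \/ ~p9) — ~p6 is true.
  12. (p1 \/ p8 \/ ~p5) — p8 is true.
  13. (~p4 \/ ~p7) — ~p4 is true.
  14. (p7 \/ ~p8) — p7 is true.
  15. (~p12 \/ ~p10 \/ p5) — p5 is true.
  16. (~p8 \/ ~p6 \/ p1) — ~p6 is true.
  17. (~p1 \/ ~p2) — ~p1 is true.
  18. (~p7 \/ p8) — p8 is true.
  19. (~p8 \/ p12) — p12 is true.
  20. (~p2 \/ ~p4 \/ p3) — ~p4 is true.
  21. (p2 \/ p10) — p2 is true.
  22. (~p10 \/ p8 \/ ~p4) — p8 is true.

p1 = 0  p2 = 1  p3 = 0  p4 = 0  p5 = 1  p6 = 0  p7 = 1  p8 = 1  p9 = 0  p10 = 0  p11 = 0  p12 = 1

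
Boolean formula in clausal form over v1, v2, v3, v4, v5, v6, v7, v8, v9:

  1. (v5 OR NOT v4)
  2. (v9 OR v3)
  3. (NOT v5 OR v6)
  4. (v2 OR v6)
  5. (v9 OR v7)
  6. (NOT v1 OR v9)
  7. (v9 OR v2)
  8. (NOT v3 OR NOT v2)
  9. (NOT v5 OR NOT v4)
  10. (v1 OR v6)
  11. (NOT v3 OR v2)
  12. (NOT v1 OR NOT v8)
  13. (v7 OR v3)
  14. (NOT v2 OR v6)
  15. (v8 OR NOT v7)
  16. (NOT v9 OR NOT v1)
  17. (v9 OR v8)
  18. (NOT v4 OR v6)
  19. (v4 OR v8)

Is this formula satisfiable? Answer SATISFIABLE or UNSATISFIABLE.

SATISFIABLE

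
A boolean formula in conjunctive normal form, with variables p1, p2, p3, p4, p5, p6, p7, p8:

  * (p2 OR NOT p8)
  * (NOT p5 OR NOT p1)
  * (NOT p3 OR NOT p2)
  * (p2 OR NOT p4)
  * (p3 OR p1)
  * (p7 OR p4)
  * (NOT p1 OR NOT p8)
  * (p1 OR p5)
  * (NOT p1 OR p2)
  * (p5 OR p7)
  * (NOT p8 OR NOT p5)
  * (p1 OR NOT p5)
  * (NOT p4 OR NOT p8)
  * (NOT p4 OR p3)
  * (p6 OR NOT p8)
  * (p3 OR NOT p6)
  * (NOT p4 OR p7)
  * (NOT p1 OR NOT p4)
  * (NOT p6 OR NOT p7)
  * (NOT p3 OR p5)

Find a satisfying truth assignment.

Pure literal: p8 appears only negated; assign p8 = False.
Branch on p1: take p1 = True.
  then p5 is forced to False.
  then p2 is forced to True.
  then p3 is forced to False.
  then p7 is forced to True.
  then p4 is forced to False.
  then p6 is forced to False.

p1 = True, p2 = True, p3 = False, p4 = False, p5 = False, p6 = False, p7 = True, p8 = False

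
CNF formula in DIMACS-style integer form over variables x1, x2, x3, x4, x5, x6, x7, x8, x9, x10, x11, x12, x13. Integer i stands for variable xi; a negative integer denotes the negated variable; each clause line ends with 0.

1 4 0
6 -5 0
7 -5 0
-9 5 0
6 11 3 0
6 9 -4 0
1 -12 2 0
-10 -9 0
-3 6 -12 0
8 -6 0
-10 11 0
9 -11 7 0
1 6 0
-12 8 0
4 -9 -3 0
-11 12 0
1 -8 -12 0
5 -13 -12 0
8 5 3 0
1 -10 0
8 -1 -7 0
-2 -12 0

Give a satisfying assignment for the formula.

x10 occurs only negated in the remaining clauses — set x10 = False.
Pure literal: x13 appears only negated; assign x13 = False.
Set x1 = False and propagate.
  then x4 is forced to True.
  then x6 is forced to True.
  then x8 is forced to True.
  then x12 is forced to False.
  then x11 is forced to False.
Try x5 = True.
  then x7 is forced to True.
x2, x3, x9 are now unconstrained; take x2 = False, x3 = False, x9 = True.

x1=0, x2=0, x3=0, x4=1, x5=1, x6=1, x7=1, x8=1, x9=1, x10=0, x11=0, x12=0, x13=0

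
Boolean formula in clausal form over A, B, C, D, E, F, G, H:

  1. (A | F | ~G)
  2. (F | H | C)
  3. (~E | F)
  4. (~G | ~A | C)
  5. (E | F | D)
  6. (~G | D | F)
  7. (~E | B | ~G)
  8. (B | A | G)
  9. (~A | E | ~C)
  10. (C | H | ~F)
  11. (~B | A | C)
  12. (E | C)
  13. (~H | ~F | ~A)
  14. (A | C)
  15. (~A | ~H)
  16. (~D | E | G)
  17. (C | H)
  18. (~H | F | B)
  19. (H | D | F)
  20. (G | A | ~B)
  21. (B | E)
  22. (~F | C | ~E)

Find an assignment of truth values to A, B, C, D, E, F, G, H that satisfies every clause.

A = False, B = True, C = True, D = True, E = False, F = True, G = True, H = False

Check each clause:
  1. (F | ~G | A) — F is true.
  2. (F | C | H) — C is true.
  3. (F | ~E) — ~E is true.
  4. (~A | ~G | C) — C is true.
  5. (F | D | E) — D is true.
  6. (D | ~G | F) — D is true.
  7. (~G | B | ~E) — B is true.
  8. (A | G | B) — B is true.
  9. (E | ~C | ~A) — ~A is true.
  10. (H | C | ~F) — C is true.
  11. (A | C | ~B) — C is true.
  12. (E | C) — C is true.
  13. (~H | ~F | ~A) — ~H is true.
  14. (A | C) — C is true.
  15. (~A | ~H) — ~H is true.
  16. (~D | G | E) — G is true.
  17. (C | H) — C is true.
  18. (~H | F | B) — ~H is true.
  19. (D | F | H) — D is true.
  20. (A | ~B | G) — G is true.
  21. (B | E) — B is true.
  22. (~F | ~E | C) — C is true.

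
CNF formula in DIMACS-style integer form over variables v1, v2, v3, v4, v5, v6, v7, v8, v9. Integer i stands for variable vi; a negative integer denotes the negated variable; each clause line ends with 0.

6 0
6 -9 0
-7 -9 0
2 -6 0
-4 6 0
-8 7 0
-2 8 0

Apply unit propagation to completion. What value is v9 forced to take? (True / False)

False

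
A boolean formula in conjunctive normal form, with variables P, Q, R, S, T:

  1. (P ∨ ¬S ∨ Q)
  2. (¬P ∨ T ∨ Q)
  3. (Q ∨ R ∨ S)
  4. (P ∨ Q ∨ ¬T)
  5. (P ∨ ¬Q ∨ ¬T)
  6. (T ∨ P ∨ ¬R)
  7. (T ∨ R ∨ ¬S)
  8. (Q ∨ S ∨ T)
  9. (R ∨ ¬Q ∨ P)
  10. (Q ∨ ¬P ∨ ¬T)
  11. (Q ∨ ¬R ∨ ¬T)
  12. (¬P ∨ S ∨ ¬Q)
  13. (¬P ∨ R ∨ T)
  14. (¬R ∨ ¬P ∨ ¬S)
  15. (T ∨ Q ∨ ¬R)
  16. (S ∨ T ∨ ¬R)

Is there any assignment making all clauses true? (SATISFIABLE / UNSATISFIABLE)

SATISFIABLE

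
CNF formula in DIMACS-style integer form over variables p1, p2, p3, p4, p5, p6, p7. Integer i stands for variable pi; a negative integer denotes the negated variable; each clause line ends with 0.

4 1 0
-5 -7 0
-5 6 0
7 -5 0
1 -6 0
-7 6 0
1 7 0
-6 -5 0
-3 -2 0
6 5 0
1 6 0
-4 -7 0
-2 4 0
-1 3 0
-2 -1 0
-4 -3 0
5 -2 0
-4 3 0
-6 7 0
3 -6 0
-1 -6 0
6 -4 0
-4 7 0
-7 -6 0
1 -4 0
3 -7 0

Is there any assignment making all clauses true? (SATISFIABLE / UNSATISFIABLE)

UNSATISFIABLE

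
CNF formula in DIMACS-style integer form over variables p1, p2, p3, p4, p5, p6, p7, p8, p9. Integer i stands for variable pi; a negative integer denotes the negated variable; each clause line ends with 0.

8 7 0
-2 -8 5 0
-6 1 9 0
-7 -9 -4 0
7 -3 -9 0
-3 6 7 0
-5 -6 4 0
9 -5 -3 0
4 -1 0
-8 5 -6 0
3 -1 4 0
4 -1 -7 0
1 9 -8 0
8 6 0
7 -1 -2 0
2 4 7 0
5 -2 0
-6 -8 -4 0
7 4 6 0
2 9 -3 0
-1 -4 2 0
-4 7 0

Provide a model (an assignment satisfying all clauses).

p1=False, p2=True, p3=True, p4=False, p5=True, p6=False, p7=True, p8=True, p9=True

Set p1 = False and propagate.
Set p2 = True and propagate.
  then p5 is forced to True.
Branch on p3: take p3 = True.
  then p9 is forced to True.
  then p7 is forced to True.
  then p4 is forced to False.
  then p6 is forced to False.
  then p8 is forced to True.
Every clause has at least one true literal under this assignment.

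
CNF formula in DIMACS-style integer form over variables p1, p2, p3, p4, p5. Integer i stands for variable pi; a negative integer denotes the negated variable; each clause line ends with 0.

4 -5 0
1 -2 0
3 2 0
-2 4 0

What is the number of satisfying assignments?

10

Case analysis on p2 and p4:
  p2=T, p4=T: remaining (p1,p3,p5) ∈ {(T,F,F); (T,F,T); (T,T,F); (T,T,T)} — 4.
  p2=T, p4=F: a clause becomes empty — 0.
  p2=F, p4=T: remaining (p1,p3,p5) ∈ {(F,T,F); (F,T,T); (T,T,F); (T,T,T)} — 4.
  p2=F, p4=F: remaining (p1,p3,p5) ∈ {(F,T,F); (T,T,F)} — 2.
Total: 4 + 0 + 4 + 2 = 10.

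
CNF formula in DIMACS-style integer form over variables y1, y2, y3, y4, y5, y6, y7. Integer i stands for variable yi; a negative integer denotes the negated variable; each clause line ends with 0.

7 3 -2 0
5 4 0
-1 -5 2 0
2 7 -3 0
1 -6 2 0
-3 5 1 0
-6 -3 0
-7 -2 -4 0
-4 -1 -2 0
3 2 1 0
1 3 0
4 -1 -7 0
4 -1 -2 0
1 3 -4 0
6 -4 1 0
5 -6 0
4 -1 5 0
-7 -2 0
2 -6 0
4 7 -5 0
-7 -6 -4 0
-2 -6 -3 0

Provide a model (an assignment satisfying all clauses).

y1=True, y2=False, y3=False, y4=True, y5=False, y6=False, y7=True

Set y1 = True and propagate.
For the remaining variables, y2 = False, y3 = False, y4 = True, y5 = False, y6 = False, y7 = True works.
Check each clause:
  1. {y7, ¬y2, y3} — ¬y2 is true.
  2. {y5, y4} — y4 is true.
  3. {y2, ¬y5, ¬y1} — ¬y5 is true.
  4. {y2, ¬y3, y7} — ¬y3 is true.
  5. {y1, ¬y6, y2} — y1 is true.
  6. {y5, ¬y3, y1} — y1 is true.
  7. {¬y6, ¬y3} — ¬y6 is true.
  8. {¬y2, ¬y4, ¬y7} — ¬y2 is true.
  9. {¬y4, ¬y2, ¬y1} — ¬y2 is true.
  10. {y1, y3, y2} — y1 is true.
  11. {y3, y1} — y1 is true.
  12. {¬y1, y4, ¬y7} — y4 is true.
  13. {¬y2, y4, ¬y1} — y4 is true.
  14. {y1, ¬y4, y3} — y1 is true.
  15. {¬y4, y1, y6} — y1 is true.
  16. {y5, ¬y6} — ¬y6 is true.
  17. {¬y1, y4, y5} — y4 is true.
  18. {¬y2, ¬y7} — ¬y2 is true.
  19. {y2, ¬y6} — ¬y6 is true.
  20. {y4, y7, ¬y5} — ¬y5 is true.
  21. {¬y7, ¬y4, ¬y6} — ¬y6 is true.
  22. {¬y3, ¬y6, ¬y2} — ¬y6 is true.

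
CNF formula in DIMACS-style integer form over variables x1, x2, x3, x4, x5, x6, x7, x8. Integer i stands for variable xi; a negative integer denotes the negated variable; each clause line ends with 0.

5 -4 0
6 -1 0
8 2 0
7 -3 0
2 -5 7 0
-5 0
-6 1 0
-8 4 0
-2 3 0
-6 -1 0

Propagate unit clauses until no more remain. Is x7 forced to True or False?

True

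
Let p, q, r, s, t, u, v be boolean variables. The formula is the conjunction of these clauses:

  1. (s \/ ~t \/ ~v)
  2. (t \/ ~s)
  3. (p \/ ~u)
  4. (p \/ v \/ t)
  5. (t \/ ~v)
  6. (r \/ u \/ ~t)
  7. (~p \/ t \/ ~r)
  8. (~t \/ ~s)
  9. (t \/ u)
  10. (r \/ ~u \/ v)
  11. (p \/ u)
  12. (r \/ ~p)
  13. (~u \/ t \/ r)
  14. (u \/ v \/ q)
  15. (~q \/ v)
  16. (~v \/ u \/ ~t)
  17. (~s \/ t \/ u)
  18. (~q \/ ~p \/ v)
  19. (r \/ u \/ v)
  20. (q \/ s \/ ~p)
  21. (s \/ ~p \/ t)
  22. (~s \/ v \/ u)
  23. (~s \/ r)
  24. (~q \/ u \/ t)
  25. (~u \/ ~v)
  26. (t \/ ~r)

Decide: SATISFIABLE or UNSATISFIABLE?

t = True:
  propagation gives s=False, v=False, q=False, u=True; an empty clause results — contradiction.
t = False:
  propagation gives s=False, v=False, p=True; an empty clause results — contradiction.
Every branch closes, so no satisfying assignment exists.

UNSATISFIABLE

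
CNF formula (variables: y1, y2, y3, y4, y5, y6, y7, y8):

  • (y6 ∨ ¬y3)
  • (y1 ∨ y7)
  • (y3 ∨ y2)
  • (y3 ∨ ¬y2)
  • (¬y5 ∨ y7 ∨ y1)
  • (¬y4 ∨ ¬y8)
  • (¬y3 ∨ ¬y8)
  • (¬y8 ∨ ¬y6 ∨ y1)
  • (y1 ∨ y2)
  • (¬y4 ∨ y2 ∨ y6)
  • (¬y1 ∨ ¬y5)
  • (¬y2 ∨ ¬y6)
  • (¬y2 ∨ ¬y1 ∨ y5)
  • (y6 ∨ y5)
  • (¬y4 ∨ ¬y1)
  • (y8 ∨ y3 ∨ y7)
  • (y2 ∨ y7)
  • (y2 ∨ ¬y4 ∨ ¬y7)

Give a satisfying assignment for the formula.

y1 = T, y2 = F, y3 = T, y4 = F, y5 = F, y6 = T, y7 = T, y8 = F

Check each clause:
  1. (¬y3 ∨ y6) — y6 is true.
  2. (y7 ∨ y1) — y1 is true.
  3. (y3 ∨ y2) — y3 is true.
  4. (y3 ∨ ¬y2) — y3 is true.
  5. (y7 ∨ y1 ∨ ¬y5) — y1 is true.
  6. (¬y8 ∨ ¬y4) — ¬y8 is true.
  7. (¬y3 ∨ ¬y8) — ¬y8 is true.
  8. (¬y6 ∨ ¬y8 ∨ y1) — ¬y8 is true.
  9. (y2 ∨ y1) — y1 is true.
  10. (y6 ∨ ¬y4 ∨ y2) — ¬y4 is true.
  11. (¬y1 ∨ ¬y5) — ¬y5 is true.
  12. (¬y6 ∨ ¬y2) — ¬y2 is true.
  13. (y5 ∨ ¬y1 ∨ ¬y2) — ¬y2 is true.
  14. (y6 ∨ y5) — y6 is true.
  15. (¬y4 ∨ ¬y1) — ¬y4 is true.
  16. (y3 ∨ y7 ∨ y8) — y3 is true.
  17. (y2 ∨ y7) — y7 is true.
  18. (y2 ∨ ¬y7 ∨ ¬y4) — ¬y4 is true.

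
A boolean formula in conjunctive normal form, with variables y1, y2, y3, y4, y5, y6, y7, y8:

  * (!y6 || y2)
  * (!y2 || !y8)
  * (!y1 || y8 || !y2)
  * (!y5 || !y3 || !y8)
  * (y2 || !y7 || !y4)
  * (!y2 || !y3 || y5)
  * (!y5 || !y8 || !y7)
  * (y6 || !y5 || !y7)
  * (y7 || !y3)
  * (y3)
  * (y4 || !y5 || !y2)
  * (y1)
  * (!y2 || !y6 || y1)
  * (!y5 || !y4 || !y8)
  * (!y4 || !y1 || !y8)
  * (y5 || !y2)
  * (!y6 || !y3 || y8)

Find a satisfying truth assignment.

(y3) is a unit clause, so y3 = True.
Unit propagation: (y7) forces y7 = True.
(y1) is a unit clause, so y1 = True.
Branch on y2: take y2 = False.
  then y6 is forced to False.
  then y4 is forced to False.
  then y5 is forced to False.
y8 is now unconstrained; take y8 = False.

y1=True, y2=False, y3=True, y4=False, y5=False, y6=False, y7=True, y8=False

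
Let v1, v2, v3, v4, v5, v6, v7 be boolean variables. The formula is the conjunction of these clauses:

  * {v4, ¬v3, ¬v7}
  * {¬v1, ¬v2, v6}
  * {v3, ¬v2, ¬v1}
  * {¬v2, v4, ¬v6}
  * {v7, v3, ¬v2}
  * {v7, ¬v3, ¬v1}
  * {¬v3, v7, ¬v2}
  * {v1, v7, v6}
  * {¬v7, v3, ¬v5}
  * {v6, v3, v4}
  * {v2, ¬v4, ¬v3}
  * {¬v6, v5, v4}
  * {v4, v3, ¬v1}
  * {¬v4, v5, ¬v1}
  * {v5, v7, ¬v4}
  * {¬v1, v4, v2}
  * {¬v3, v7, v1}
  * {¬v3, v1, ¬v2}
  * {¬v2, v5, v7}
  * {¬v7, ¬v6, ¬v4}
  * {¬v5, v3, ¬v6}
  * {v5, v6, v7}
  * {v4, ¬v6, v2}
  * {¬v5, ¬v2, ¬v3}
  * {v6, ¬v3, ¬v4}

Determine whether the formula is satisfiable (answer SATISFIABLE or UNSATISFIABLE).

Branch on v1: take v1 = True.
For the remaining variables, v2 = False, v3 = False, v4 = True, v5 = True, v6 = False, v7 = False works.
Every clause has at least one true literal under this assignment.
So v1=1  v2=0  v3=0  v4=1  v5=1  v6=0  v7=0 is a satisfying assignment.

SATISFIABLE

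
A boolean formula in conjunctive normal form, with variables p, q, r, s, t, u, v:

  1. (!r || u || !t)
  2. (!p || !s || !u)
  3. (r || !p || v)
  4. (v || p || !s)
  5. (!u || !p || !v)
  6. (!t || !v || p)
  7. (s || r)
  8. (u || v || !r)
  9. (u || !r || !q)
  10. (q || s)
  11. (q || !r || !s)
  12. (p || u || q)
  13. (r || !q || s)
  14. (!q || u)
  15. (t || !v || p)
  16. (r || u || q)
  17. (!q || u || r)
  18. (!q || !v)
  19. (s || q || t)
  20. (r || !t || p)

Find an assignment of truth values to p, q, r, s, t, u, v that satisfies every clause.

p=True  q=True  r=True  s=False  t=True  u=True  v=False

Check each clause:
  1. (u || !r || !t) — u is true.
  2. (!u || !p || !s) — !s is true.
  3. (!p || r || v) — r is true.
  4. (p || !s || v) — p is true.
  5. (!u || !p || !v) — !v is true.
  6. (!t || !v || p) — !v is true.
  7. (s || r) — r is true.
  8. (!r || u || v) — u is true.
  9. (!r || u || !q) — u is true.
  10. (s || q) — q is true.
  11. (q || !s || !r) — q is true.
  12. (q || u || p) — p is true.
  13. (s || !q || r) — r is true.
  14. (!q || u) — u is true.
  15. (!v || p || t) — !v is true.
  16. (q || u || r) — q is true.
  17. (u || r || !q) — r is true.
  18. (!v || !q) — !v is true.
  19. (s || t || q) — q is true.
  20. (!t || p || r) — p is true.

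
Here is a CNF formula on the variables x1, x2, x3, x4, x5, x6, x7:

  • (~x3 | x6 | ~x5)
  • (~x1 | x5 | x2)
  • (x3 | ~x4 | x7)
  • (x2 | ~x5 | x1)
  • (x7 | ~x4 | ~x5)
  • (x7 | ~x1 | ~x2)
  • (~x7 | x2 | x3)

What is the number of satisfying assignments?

Case analysis on x2 and x5:
  x2=T, x5=T: 15 of the 32 assignments to (x1,x3,x4,x6,x7) work.
  x2=T, x5=F: x6 free; 11 ways for (x1,x3,x4,x7) × 2^1 = 22.
  x2=F, x5=T: 5 of the 32 assignments to (x1,x3,x4,x6,x7) work.
  x2=F, x5=F: x6 free; 5 ways for (x1,x3,x4,x7) × 2^1 = 10.
Total: 15 + 22 + 5 + 10 = 52.

52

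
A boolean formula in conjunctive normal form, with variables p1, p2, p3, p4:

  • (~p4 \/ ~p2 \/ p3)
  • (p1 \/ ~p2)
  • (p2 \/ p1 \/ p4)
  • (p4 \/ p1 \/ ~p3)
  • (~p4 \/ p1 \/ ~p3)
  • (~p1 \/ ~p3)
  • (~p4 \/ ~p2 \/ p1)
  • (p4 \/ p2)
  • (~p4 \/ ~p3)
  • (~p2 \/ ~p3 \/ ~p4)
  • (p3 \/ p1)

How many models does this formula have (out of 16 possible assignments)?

2

The models are:
  p1=T p2=F p3=F p4=T
  p1=T p2=T p3=F p4=F
That's 2 in total.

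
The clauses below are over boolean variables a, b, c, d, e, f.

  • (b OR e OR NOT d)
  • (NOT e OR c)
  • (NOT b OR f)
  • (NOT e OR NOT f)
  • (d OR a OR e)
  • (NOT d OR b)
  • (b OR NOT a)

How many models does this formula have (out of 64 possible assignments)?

7

Satisfying assignments:
  a=0 b=0 c=1 d=0 e=1 f=0
  a=0 b=1 c=0 d=1 e=0 f=1
  a=0 b=1 c=1 d=1 e=0 f=1
  a=1 b=1 c=0 d=0 e=0 f=1
  a=1 b=1 c=0 d=1 e=0 f=1
  a=1 b=1 c=1 d=0 e=0 f=1
  a=1 b=1 c=1 d=1 e=0 f=1
Count: 7.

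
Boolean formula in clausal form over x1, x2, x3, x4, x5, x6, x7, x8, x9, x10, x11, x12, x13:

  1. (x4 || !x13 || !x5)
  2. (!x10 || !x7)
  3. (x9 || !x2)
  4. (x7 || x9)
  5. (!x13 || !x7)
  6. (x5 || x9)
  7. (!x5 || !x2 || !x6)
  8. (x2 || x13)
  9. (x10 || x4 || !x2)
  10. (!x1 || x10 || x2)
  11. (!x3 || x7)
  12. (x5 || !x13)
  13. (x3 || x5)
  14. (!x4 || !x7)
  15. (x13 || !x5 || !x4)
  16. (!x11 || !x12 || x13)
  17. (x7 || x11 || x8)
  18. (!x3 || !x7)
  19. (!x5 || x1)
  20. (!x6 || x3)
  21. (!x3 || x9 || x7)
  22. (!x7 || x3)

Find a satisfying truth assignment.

x1=True  x2=True  x3=False  x4=False  x5=True  x6=False  x7=False  x8=False  x9=True  x10=True  x11=True  x12=False  x13=False

Pure literal: x6 appears only negated; assign x6 = False.
Pure literal: x9 appears only positively; assign x9 = True.
Set x1 = True and propagate.
For the remaining variables, x2 = True, x3 = False, x4 = False, x5 = True, x7 = False, x8 = False, x10 = True, x11 = True, x12 = False, x13 = False works.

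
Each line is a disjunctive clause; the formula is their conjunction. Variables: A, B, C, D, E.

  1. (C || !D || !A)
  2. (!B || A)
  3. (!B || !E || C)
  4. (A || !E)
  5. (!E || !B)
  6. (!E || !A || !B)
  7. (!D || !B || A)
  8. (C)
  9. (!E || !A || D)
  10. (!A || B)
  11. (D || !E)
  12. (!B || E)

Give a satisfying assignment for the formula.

A = False, B = False, C = True, D = True, E = False

The clause (C) is unit: C must be True.
Branch on A: take A = False.
  then B is forced to False.
  then E is forced to False.
D is now unconstrained; take D = True.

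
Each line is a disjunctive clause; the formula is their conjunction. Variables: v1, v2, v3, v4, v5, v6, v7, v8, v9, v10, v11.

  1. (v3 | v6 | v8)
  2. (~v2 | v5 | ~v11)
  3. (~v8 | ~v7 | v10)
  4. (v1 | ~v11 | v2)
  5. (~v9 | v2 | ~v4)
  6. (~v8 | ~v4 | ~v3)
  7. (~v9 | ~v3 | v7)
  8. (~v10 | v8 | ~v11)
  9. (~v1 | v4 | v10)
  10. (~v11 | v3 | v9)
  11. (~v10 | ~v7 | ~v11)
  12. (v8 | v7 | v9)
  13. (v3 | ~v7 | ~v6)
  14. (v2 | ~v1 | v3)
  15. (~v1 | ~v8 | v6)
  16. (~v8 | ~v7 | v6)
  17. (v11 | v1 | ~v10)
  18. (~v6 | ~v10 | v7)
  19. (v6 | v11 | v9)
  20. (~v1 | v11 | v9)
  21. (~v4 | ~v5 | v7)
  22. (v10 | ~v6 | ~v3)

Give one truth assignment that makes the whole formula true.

v1=True  v2=True  v3=True  v4=False  v5=False  v6=True  v7=True  v8=True  v9=True  v10=True  v11=False

Check each clause:
  1. (v6 | v8 | v3) — v8 is true.
  2. (v5 | ~v11 | ~v2) — ~v11 is true.
  3. (v10 | ~v7 | ~v8) — v10 is true.
  4. (v2 | ~v11 | v1) — v1 is true.
  5. (v2 | ~v4 | ~v9) — v2 is true.
  6. (~v3 | ~v8 | ~v4) — ~v4 is true.
  7. (v7 | ~v9 | ~v3) — v7 is true.
  8. (~v11 | v8 | ~v10) — v8 is true.
  9. (v4 | ~v1 | v10) — v10 is true.
  10. (v9 | ~v11 | v3) — v9 is true.
  11. (~v7 | ~v10 | ~v11) — ~v11 is true.
  12. (v7 | v8 | v9) — v8 is true.
  13. (~v7 | v3 | ~v6) — v3 is true.
  14. (v2 | v3 | ~v1) — v2 is true.
  15. (~v1 | ~v8 | v6) — v6 is true.
  16. (v6 | ~v7 | ~v8) — v6 is true.
  17. (~v10 | v1 | v11) — v1 is true.
  18. (~v10 | ~v6 | v7) — v7 is true.
  19. (v9 | v6 | v11) — v9 is true.
  20. (v9 | ~v1 | v11) — v9 is true.
  21. (~v5 | v7 | ~v4) — ~v5 is true.
  22. (~v6 | ~v3 | v10) — v10 is true.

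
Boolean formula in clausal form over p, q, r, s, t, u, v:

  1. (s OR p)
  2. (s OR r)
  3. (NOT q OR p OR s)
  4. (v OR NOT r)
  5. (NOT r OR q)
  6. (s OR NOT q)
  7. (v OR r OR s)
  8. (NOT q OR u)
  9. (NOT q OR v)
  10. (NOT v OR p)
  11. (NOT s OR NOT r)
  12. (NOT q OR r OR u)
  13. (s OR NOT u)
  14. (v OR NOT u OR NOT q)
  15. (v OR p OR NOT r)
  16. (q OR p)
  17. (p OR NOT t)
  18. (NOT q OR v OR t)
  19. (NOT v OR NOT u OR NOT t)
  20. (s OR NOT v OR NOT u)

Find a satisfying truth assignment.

p=T, q=F, r=F, s=T, t=F, u=F, v=F

Check each clause:
  1. (p OR s) — p is true.
  2. (s OR r) — s is true.
  3. (p OR NOT q OR s) — p is true.
  4. (v OR NOT r) — NOT r is true.
  5. (NOT r OR q) — NOT r is true.
  6. (s OR NOT q) — s is true.
  7. (s OR r OR v) — s is true.
  8. (NOT q OR u) — NOT q is true.
  9. (v OR NOT q) — NOT q is true.
  10. (NOT v OR p) — p is true.
  11. (NOT s OR NOT r) — NOT r is true.
  12. (u OR r OR NOT q) — NOT q is true.
  13. (s OR NOT u) — NOT u is true.
  14. (NOT q OR v OR NOT u) — NOT u is true.
  15. (v OR p OR NOT r) — p is true.
  16. (p OR q) — p is true.
  17. (p OR NOT t) — p is true.
  18. (NOT q OR v OR t) — NOT q is true.
  19. (NOT v OR NOT t OR NOT u) — NOT v is true.
  20. (NOT u OR NOT v OR s) — NOT v is true.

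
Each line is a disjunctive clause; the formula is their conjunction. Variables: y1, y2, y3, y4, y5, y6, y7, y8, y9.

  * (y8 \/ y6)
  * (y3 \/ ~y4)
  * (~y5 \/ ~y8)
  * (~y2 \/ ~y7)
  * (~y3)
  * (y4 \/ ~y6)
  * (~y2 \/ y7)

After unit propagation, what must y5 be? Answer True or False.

Unit clause (~y3) sets y3 = False.
(~y4 \/ y3) with y3 = False leaves only ~y4, so y4 = False.
In (~y6 \/ y4), y4 is now false; ~y6 must hold, so y6 = False.
(y6 \/ y8) with y6 = False leaves only y8, so y8 = True.
From (~y8 \/ ~y5) and y8 = True: y5 = False.

False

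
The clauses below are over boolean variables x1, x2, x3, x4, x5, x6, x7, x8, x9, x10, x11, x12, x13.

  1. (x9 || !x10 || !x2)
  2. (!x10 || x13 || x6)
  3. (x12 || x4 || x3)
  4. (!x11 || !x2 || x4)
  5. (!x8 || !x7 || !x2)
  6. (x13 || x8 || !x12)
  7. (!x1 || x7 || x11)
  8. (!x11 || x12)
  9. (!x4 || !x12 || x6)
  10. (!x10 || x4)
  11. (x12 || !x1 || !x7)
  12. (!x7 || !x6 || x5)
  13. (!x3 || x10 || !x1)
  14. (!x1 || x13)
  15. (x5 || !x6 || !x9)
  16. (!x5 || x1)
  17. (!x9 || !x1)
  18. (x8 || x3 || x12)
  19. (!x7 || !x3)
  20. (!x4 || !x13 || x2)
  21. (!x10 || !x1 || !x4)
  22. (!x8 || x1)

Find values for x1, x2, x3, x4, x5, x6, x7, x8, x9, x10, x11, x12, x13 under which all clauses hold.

x1=F, x2=T, x3=T, x4=T, x5=F, x6=T, x7=F, x8=F, x9=F, x10=F, x11=F, x12=T, x13=T

Check each clause:
  1. (!x2 || x9 || !x10) — !x10 is true.
  2. (!x10 || x6 || x13) — x13 is true.
  3. (x4 || x3 || x12) — x3 is true.
  4. (!x2 || !x11 || x4) — x4 is true.
  5. (!x7 || !x8 || !x2) — !x8 is true.
  6. (x8 || x13 || !x12) — x13 is true.
  7. (!x1 || x11 || x7) — !x1 is true.
  8. (!x11 || x12) — x12 is true.
  9. (!x4 || x6 || !x12) — x6 is true.
  10. (!x10 || x4) — x4 is true.
  11. (x12 || !x1 || !x7) — !x7 is true.
  12. (x5 || !x6 || !x7) — !x7 is true.
  13. (x10 || !x1 || !x3) — !x1 is true.
  14. (!x1 || x13) — x13 is true.
  15. (!x6 || !x9 || x5) — !x9 is true.
  16. (!x5 || x1) — !x5 is true.
  17. (!x1 || !x9) — !x1 is true.
  18. (x3 || x12 || x8) — x3 is true.
  19. (!x7 || !x3) — !x7 is true.
  20. (!x13 || x2 || !x4) — x2 is true.
  21. (!x1 || !x4 || !x10) — !x1 is true.
  22. (!x8 || x1) — !x8 is true.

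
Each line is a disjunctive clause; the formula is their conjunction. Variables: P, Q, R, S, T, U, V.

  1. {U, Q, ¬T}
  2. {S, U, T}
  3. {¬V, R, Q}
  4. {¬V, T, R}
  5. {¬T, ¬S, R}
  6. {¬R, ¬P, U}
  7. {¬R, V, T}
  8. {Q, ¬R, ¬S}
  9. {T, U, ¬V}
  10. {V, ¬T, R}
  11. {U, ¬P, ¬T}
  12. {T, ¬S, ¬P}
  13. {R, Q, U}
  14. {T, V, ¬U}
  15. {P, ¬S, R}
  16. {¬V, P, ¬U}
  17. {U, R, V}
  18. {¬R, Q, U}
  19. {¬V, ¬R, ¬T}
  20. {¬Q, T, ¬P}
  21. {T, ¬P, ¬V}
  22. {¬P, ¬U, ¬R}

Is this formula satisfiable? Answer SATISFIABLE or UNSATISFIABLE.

SATISFIABLE

Branch on P: take P = False.
Set Q = True and propagate.
For the remaining variables, R = False, S = False, T = True, U = False, V = True works.
Every clause has at least one true literal under this assignment.
So P=0, Q=1, R=0, S=0, T=1, U=0, V=1 is a satisfying assignment.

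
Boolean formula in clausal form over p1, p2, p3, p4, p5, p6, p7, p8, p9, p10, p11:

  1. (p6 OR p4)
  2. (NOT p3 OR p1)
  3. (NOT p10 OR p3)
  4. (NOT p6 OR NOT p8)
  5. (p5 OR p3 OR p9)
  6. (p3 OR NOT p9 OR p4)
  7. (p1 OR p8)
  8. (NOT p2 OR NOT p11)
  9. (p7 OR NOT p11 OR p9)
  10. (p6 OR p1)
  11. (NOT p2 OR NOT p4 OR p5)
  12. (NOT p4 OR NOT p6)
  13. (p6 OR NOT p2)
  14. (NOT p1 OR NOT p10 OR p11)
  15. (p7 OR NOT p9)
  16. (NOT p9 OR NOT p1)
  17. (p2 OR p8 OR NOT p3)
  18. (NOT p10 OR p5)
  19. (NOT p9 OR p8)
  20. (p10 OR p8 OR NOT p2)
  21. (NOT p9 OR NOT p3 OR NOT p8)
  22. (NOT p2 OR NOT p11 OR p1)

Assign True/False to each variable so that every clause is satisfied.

p1=True, p2=False, p3=True, p4=True, p5=True, p6=False, p7=True, p8=True, p9=False, p10=False, p11=True

Pure literal: p5 appears only positively; assign p5 = True.
p7 occurs only positively in the remaining clauses — set p7 = True.
Try p1 = True.
  then p9 is forced to False.
Branch on p2: take p2 = False.
Branch on p3: take p3 = True.
  then p8 is forced to True.
  then p6 is forced to False.
  then p4 is forced to True.
For the remaining variables, p10 = False, p11 = True works.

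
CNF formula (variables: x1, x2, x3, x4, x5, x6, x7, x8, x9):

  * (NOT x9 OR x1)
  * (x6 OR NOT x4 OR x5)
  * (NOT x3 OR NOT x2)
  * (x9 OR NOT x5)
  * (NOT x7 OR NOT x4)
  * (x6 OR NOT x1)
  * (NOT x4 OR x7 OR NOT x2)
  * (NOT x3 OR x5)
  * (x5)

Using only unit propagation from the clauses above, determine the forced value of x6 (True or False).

(x5) stands alone — x5 = True.
(x9 OR NOT x5) with x5 = True leaves only x9, so x9 = True.
In (NOT x9 OR x1), NOT x9 is now false; x1 must hold, so x1 = True.
(x6 OR NOT x1) with x1 = True leaves only x6, so x6 = True.

True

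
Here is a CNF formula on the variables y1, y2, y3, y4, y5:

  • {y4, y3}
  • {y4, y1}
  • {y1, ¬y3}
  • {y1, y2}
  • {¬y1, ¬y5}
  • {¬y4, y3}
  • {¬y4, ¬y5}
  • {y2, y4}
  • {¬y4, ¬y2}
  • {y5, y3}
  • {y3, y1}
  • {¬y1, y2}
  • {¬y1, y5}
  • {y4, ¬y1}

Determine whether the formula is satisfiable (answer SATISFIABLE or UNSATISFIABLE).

UNSATISFIABLE

y1 = True:
  propagation gives y5=False; an empty clause results — contradiction.
y1 = False:
  propagation gives y4=True, y3=False; an empty clause results — contradiction.
Every branch closes, so no satisfying assignment exists.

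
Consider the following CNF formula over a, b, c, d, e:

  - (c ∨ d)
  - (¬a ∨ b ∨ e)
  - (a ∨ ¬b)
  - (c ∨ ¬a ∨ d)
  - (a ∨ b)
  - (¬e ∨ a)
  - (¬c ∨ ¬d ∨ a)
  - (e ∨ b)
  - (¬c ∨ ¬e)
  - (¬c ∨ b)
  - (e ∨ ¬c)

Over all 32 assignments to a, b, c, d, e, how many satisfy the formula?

3

Satisfying assignments:
  a=T b=F c=F d=T e=T
  a=T b=T c=F d=T e=F
  a=T b=T c=F d=T e=T
That's 3 in total.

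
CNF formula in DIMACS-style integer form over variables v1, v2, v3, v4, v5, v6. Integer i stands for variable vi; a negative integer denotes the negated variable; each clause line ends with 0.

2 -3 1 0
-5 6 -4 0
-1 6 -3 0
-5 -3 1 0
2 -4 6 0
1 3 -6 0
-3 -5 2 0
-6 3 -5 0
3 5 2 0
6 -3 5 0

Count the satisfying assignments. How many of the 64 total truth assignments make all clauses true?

Case analysis on v3 and v5:
  v3=1, v5=1: remaining (v1,v2,v4,v6) ∈ {(1,1,0,1); (1,1,1,1)} — 2.
  v3=1, v5=0: v4 free; 3 ways for (v1,v2,v6) × 2^1 = 6.
  v3=0, v5=1: remaining (v1,v2,v4,v6) ∈ {(0,0,0,0); (0,1,0,0); (1,0,0,0); (1,1,0,0)} — 4.
  v3=0, v5=0: v4 free; 3 ways for (v1,v2,v6) × 2^1 = 6.
Total: 2 + 6 + 4 + 6 = 18.

18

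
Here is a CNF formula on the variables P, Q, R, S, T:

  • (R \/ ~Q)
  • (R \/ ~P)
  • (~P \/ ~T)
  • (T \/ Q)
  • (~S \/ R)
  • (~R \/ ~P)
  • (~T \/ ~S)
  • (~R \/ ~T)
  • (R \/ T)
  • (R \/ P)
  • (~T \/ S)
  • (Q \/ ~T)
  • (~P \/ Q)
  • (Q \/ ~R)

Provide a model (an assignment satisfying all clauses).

P=False  Q=True  R=True  S=False  T=False

Check each clause:
  1. (R \/ ~Q) — R is true.
  2. (~P \/ R) — R is true.
  3. (~T \/ ~P) — ~T is true.
  4. (T \/ Q) — Q is true.
  5. (~S \/ R) — R is true.
  6. (~R \/ ~P) — ~P is true.
  7. (~T \/ ~S) — ~T is true.
  8. (~R \/ ~T) — ~T is true.
  9. (R \/ T) — R is true.
  10. (P \/ R) — R is true.
  11. (~T \/ S) — ~T is true.
  12. (Q \/ ~T) — Q is true.
  13. (Q \/ ~P) — Q is true.
  14. (~R \/ Q) — Q is true.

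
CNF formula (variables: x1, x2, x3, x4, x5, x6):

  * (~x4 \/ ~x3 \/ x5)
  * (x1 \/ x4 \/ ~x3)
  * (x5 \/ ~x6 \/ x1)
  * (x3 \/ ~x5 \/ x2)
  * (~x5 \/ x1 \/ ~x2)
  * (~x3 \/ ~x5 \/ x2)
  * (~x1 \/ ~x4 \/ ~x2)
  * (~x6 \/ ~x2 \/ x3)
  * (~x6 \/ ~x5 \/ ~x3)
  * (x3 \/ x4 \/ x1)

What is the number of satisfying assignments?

13

Case analysis on x3 and x5:
  x3=T, x5=T: remaining (x1,x2,x4,x6) ∈ {(T,T,F,F)} — 1.
  x3=T, x5=F: remaining (x1,x2,x4,x6) ∈ {(T,F,F,F); (T,F,F,T); (T,T,F,F); (T,T,F,T)} — 4.
  x3=F, x5=T: remaining (x1,x2,x4,x6) ∈ {(T,T,F,F)} — 1.
  x3=F, x5=F: 7 of the 16 assignments to (x1,x2,x4,x6) work.
Total: 1 + 4 + 1 + 7 = 13.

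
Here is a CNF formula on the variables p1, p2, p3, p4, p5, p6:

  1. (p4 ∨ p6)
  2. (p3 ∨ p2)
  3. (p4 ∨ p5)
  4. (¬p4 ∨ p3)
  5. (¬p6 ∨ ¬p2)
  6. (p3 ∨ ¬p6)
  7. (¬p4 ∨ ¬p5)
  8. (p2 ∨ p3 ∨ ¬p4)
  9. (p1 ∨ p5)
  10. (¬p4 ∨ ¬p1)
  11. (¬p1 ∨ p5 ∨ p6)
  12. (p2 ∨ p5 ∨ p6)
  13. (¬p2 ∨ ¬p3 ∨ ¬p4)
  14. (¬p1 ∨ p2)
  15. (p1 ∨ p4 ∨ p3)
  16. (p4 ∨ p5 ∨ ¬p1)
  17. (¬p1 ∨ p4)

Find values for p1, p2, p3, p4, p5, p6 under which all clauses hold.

p1=F, p2=F, p3=T, p4=F, p5=T, p6=T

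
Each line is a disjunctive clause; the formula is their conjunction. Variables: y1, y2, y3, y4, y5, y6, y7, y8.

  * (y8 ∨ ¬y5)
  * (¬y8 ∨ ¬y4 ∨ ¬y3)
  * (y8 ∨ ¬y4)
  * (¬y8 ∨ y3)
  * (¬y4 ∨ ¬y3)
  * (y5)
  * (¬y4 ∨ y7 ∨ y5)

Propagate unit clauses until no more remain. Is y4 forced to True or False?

False

(y5) is a unit clause: y5 = True.
(¬y5 ∨ y8) with y5 = True leaves only y8, so y8 = True.
From (y3 ∨ ¬y8) and y8 = True: y3 = True.
(¬y4 ∨ ¬y3 ∨ ¬y8): since y8 = True, y3 = True, the clause reduces to (¬y4). y4 = False.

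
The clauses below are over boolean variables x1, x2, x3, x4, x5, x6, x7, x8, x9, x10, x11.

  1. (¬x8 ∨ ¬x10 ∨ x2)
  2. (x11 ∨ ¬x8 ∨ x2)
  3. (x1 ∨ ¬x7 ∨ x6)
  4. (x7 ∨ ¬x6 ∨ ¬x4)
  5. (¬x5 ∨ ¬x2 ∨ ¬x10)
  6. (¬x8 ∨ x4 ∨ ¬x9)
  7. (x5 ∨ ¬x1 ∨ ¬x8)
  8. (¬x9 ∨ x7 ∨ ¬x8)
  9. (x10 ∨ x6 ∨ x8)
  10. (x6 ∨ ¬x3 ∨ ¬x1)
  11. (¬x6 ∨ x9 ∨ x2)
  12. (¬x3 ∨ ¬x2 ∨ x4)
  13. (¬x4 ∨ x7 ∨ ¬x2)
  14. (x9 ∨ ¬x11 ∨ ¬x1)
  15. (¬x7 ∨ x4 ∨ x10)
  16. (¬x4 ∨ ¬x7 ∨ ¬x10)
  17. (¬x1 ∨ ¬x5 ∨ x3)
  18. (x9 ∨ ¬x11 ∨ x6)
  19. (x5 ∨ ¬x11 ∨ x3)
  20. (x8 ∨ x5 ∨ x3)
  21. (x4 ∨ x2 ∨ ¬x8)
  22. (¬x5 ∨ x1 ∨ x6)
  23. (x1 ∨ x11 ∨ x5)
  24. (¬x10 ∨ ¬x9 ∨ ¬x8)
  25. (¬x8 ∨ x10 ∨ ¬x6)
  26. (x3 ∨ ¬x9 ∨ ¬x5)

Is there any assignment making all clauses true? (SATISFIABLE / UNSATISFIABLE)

Set x1 = False and propagate.
For the remaining variables, x2 = False, x3 = True, x4 = False, x5 = True, x6 = True, x7 = False, x8 = False, x9 = True, x10 = False, x11 = False works.
So x1 = F, x2 = F, x3 = T, x4 = F, x5 = T, x6 = T, x7 = F, x8 = F, x9 = T, x10 = F, x11 = F is a satisfying assignment.

SATISFIABLE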